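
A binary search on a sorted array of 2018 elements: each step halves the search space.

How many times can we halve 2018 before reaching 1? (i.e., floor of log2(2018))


2018 / 2 = 1009
1009 / 2 = 504
504 / 2 = 252
252 / 2 = 126
126 / 2 = 63
63 / 2 = 31
31 / 2 = 15
15 / 2 = 7
7 / 2 = 3
3 / 2 = 1
Reached 1 after 10 halvings

10


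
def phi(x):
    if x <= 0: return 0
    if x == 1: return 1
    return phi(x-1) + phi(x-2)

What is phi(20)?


Computing phi(20) bottom-up:
phi(0) = 0
phi(1) = 1
phi(2) = phi(1) + phi(0) = 1 + 0 = 1
phi(3) = phi(2) + phi(1) = 1 + 1 = 2
phi(4) = phi(3) + phi(2) = 2 + 1 = 3
phi(5) = phi(4) + phi(3) = 3 + 2 = 5
phi(6) = phi(5) + phi(4) = 5 + 3 = 8
phi(7) = phi(6) + phi(5) = 8 + 5 = 13
phi(8) = phi(7) + phi(6) = 13 + 8 = 21
phi(9) = phi(8) + phi(7) = 21 + 13 = 34
phi(10) = phi(9) + phi(8) = 34 + 21 = 55
phi(11) = phi(10) + phi(9) = 55 + 34 = 89
phi(12) = phi(11) + phi(10) = 89 + 55 = 144
phi(13) = phi(12) + phi(11) = 144 + 89 = 233
phi(14) = phi(13) + phi(12) = 233 + 144 = 377
phi(15) = phi(14) + phi(13) = 377 + 233 = 610
phi(16) = phi(15) + phi(14) = 610 + 377 = 987
phi(17) = phi(16) + phi(15) = 987 + 610 = 1597
phi(18) = phi(17) + phi(16) = 1597 + 987 = 2584
phi(19) = phi(18) + phi(17) = 2584 + 1597 = 4181
phi(20) = phi(19) + phi(18) = 4181 + 2584 = 6765

6765


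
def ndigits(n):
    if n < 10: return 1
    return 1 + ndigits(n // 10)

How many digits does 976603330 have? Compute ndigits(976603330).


ndigits(976603330) = 1 + ndigits(97660333)
ndigits(97660333) = 1 + ndigits(9766033)
ndigits(9766033) = 1 + ndigits(976603)
ndigits(976603) = 1 + ndigits(97660)
ndigits(97660) = 1 + ndigits(9766)
ndigits(9766) = 1 + ndigits(976)
ndigits(976) = 1 + ndigits(97)
ndigits(97) = 1 + ndigits(9)
ndigits(9) = 1  (base case: 9 < 10)
Unwinding: 1 + 1 + 1 + 1 + 1 + 1 + 1 + 1 + 1 = 9

9


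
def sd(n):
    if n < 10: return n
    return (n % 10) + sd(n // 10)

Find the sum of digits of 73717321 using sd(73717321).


sd(73717321) = 1 + sd(7371732)
sd(7371732) = 2 + sd(737173)
sd(737173) = 3 + sd(73717)
sd(73717) = 7 + sd(7371)
sd(7371) = 1 + sd(737)
sd(737) = 7 + sd(73)
sd(73) = 3 + sd(7)
sd(7) = 7  (base case)
Total: 1 + 2 + 3 + 7 + 1 + 7 + 3 + 7 = 31

31


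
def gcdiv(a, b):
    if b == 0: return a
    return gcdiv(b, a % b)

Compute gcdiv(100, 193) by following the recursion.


gcdiv(100, 193) = gcdiv(193, 100)
gcdiv(193, 100) = gcdiv(100, 93)
gcdiv(100, 93) = gcdiv(93, 7)
gcdiv(93, 7) = gcdiv(7, 2)
gcdiv(7, 2) = gcdiv(2, 1)
gcdiv(2, 1) = gcdiv(1, 0)
gcdiv(1, 0) = 1  (base case)

1


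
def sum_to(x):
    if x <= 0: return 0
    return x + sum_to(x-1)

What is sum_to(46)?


sum_to(46)
= 46 + 45 + 44 + 43 + 42 + 41 + 40 + 39 + 38 + 37 + 36 + 35 + 34 + 33 + 32 + 31 + 30 + 29 + 28 + 27 + 26 + 25 + 24 + 23 + 22 + 21 + 20 + 19 + 18 + 17 + 16 + 15 + 14 + 13 + 12 + 11 + 10 + 9 + 8 + 7 + 6 + 5 + 4 + 3 + 2 + 1 + sum_to(0)
= 46 + 45 + 44 + 43 + 42 + 41 + 40 + 39 + 38 + 37 + 36 + 35 + 34 + 33 + 32 + 31 + 30 + 29 + 28 + 27 + 26 + 25 + 24 + 23 + 22 + 21 + 20 + 19 + 18 + 17 + 16 + 15 + 14 + 13 + 12 + 11 + 10 + 9 + 8 + 7 + 6 + 5 + 4 + 3 + 2 + 1 + 0
= 1081

1081


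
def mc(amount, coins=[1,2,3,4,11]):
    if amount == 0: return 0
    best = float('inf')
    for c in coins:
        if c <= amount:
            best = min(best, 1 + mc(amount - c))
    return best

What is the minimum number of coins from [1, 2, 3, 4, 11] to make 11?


Building up with DP:
mc(0) = 0
mc(1) = min(1+mc(0)=1+0=1) = 1
mc(2) = min(1+mc(1)=1+1=2, 1+mc(0)=1+0=1) = 1
mc(3) = min(1+mc(2)=1+1=2, 1+mc(1)=1+1=2, 1+mc(0)=1+0=1) = 1
mc(4) = min(1+mc(3)=1+1=2, 1+mc(2)=1+1=2, 1+mc(1)=1+1=2, 1+mc(0)=1+0=1) = 1
mc(5) = min(1+mc(4)=1+1=2, 1+mc(3)=1+1=2, 1+mc(2)=1+1=2, 1+mc(1)=1+1=2) = 2
mc(6) = min(1+mc(5)=1+2=3, 1+mc(4)=1+1=2, 1+mc(3)=1+1=2, 1+mc(2)=1+1=2) = 2
mc(7) = min(1+mc(6)=1+2=3, 1+mc(5)=1+2=3, 1+mc(4)=1+1=2, 1+mc(3)=1+1=2) = 2
mc(8) = min(1+mc(7)=1+2=3, 1+mc(6)=1+2=3, 1+mc(5)=1+2=3, 1+mc(4)=1+1=2) = 2
mc(9) = min(1+mc(8)=1+2=3, 1+mc(7)=1+2=3, 1+mc(6)=1+2=3, 1+mc(5)=1+2=3) = 3
mc(10) = min(1+mc(9)=1+3=4, 1+mc(8)=1+2=3, 1+mc(7)=1+2=3, 1+mc(6)=1+2=3) = 3
mc(11) = min(1+mc(10)=1+3=4, 1+mc(9)=1+3=4, 1+mc(8)=1+2=3, 1+mc(7)=1+2=3, 1+mc(0)=1+0=1) = 1

1


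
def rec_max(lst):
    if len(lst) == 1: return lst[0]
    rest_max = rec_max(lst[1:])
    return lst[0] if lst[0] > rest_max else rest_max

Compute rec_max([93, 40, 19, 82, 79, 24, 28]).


rec_max([93, 40, 19, 82, 79, 24, 28]): compare 93 with rec_max([40, 19, 82, 79, 24, 28])
rec_max([40, 19, 82, 79, 24, 28]): compare 40 with rec_max([19, 82, 79, 24, 28])
rec_max([19, 82, 79, 24, 28]): compare 19 with rec_max([82, 79, 24, 28])
rec_max([82, 79, 24, 28]): compare 82 with rec_max([79, 24, 28])
rec_max([79, 24, 28]): compare 79 with rec_max([24, 28])
rec_max([24, 28]): compare 24 with rec_max([28])
rec_max([28]) = 28  (base case)
Compare 24 with 28 -> 28
Compare 79 with 28 -> 79
Compare 82 with 79 -> 82
Compare 19 with 82 -> 82
Compare 40 with 82 -> 82
Compare 93 with 82 -> 93

93


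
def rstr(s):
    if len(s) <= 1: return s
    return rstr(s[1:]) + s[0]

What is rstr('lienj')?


rstr('lienj') = rstr('ienj') + 'l'
rstr('ienj') = rstr('enj') + 'i'
rstr('enj') = rstr('nj') + 'e'
rstr('nj') = rstr('j') + 'n'
rstr('j') = 'j'  (base case)
Concatenating: 'j' + 'n' + 'e' + 'i' + 'l' = 'jneil'

jneil


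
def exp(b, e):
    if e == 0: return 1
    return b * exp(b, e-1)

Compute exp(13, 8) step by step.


exp(13, 8)
= 13 * exp(13, 7)
= 13 * 13 * exp(13, 6)
= 13 * 13 * 13 * exp(13, 5)
= 13 * 13 * 13 * 13 * exp(13, 4)
= 13 * 13 * 13 * 13 * 13 * exp(13, 3)
= 13 * 13 * 13 * 13 * 13 * 13 * exp(13, 2)
= 13 * 13 * 13 * 13 * 13 * 13 * 13 * exp(13, 1)
= 13 * 13 * 13 * 13 * 13 * 13 * 13 * 13 * exp(13, 0)
= 13 * 13 * 13 * 13 * 13 * 13 * 13 * 13 * 1
= 815730721

815730721


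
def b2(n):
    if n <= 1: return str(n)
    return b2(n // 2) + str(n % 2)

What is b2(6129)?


b2(6129) = b2(3064) + '1'
b2(3064) = b2(1532) + '0'
b2(1532) = b2(766) + '0'
b2(766) = b2(383) + '0'
b2(383) = b2(191) + '1'
b2(191) = b2(95) + '1'
b2(95) = b2(47) + '1'
b2(47) = b2(23) + '1'
b2(23) = b2(11) + '1'
b2(11) = b2(5) + '1'
b2(5) = b2(2) + '1'
b2(2) = b2(1) + '0'
b2(1) = '1'  (base case)
Concatenating: '1' + '0' + '1' + '1' + '1' + '1' + '1' + '1' + '1' + '0' + '0' + '0' + '1' = '1011111110001'

1011111110001


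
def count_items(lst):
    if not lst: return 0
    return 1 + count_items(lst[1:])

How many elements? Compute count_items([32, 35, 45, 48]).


count_items([32, 35, 45, 48]) = 1 + count_items([35, 45, 48])
count_items([35, 45, 48]) = 1 + count_items([45, 48])
count_items([45, 48]) = 1 + count_items([48])
count_items([48]) = 1 + count_items([])
count_items([]) = 0  (base case)
Unwinding: 1 + 1 + 1 + 1 + 0 = 4

4


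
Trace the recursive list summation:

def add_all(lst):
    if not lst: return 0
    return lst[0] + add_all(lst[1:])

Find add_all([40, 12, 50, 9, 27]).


add_all([40, 12, 50, 9, 27]) = 40 + add_all([12, 50, 9, 27])
add_all([12, 50, 9, 27]) = 12 + add_all([50, 9, 27])
add_all([50, 9, 27]) = 50 + add_all([9, 27])
add_all([9, 27]) = 9 + add_all([27])
add_all([27]) = 27 + add_all([])
add_all([]) = 0  (base case)
Total: 40 + 12 + 50 + 9 + 27 + 0 = 138

138


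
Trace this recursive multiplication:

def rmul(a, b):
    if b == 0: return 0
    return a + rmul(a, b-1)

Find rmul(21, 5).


rmul(21, 5) = 21 + rmul(21, 4)
rmul(21, 4) = 21 + rmul(21, 3)
rmul(21, 3) = 21 + rmul(21, 2)
rmul(21, 2) = 21 + rmul(21, 1)
rmul(21, 1) = 21 + rmul(21, 0)
rmul(21, 0) = 0  (base case)
Total: 21 + 21 + 21 + 21 + 21 + 0 = 105

105


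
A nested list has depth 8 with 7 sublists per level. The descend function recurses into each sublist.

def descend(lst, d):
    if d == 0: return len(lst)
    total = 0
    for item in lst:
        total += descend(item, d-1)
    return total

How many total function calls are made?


At depth 0 (root): 1 call
At depth 1: each of 1 parents calls descend on 7 children = 7 calls
At depth 2: each of 7 parents calls descend on 7 children = 49 calls
At depth 3: each of 49 parents calls descend on 7 children = 343 calls
At depth 4: each of 343 parents calls descend on 7 children = 2401 calls
At depth 5: each of 2401 parents calls descend on 7 children = 16807 calls
At depth 6: each of 16807 parents calls descend on 7 children = 117649 calls
At depth 7: each of 117649 parents calls descend on 7 children = 823543 calls
At depth 8: each of 823543 parents calls descend on 7 children = 5764801 calls
Total: 1 + 7 + 49 + 343 + 2401 + 16807 + 117649 + 823543 + 5764801 = 6725601

6725601


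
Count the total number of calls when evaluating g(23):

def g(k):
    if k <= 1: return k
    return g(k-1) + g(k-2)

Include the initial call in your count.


Let C(n) = total calls for g(n)
C(0) = 1, C(1) = 1
C(2) = 1 + C(1) + C(0) = 1 + 1 + 1 = 3
C(3) = 1 + C(2) + C(1) = 1 + 3 + 1 = 5
C(4) = 1 + C(3) + C(2) = 1 + 5 + 3 = 9
C(5) = 1 + C(4) + C(3) = 1 + 9 + 5 = 15
C(6) = 1 + C(5) + C(4) = 1 + 15 + 9 = 25
C(7) = 1 + C(6) + C(5) = 1 + 25 + 15 = 41
C(8) = 1 + C(7) + C(6) = 1 + 41 + 25 = 67
C(9) = 1 + C(8) + C(7) = 1 + 67 + 41 = 109
C(10) = 1 + C(9) + C(8) = 1 + 109 + 67 = 177
C(11) = 1 + C(10) + C(9) = 1 + 177 + 109 = 287
C(12) = 1 + C(11) + C(10) = 1 + 287 + 177 = 465
C(13) = 1 + C(12) + C(11) = 1 + 465 + 287 = 753
C(14) = 1 + C(13) + C(12) = 1 + 753 + 465 = 1219
C(15) = 1 + C(14) + C(13) = 1 + 1219 + 753 = 1973
C(16) = 1 + C(15) + C(14) = 1 + 1973 + 1219 = 3193
C(17) = 1 + C(16) + C(15) = 1 + 3193 + 1973 = 5167
C(18) = 1 + C(17) + C(16) = 1 + 5167 + 3193 = 8361
C(19) = 1 + C(18) + C(17) = 1 + 8361 + 5167 = 13529
C(20) = 1 + C(19) + C(18) = 1 + 13529 + 8361 = 21891
C(21) = 1 + C(20) + C(19) = 1 + 21891 + 13529 = 35421
C(22) = 1 + C(21) + C(20) = 1 + 35421 + 21891 = 57313
C(23) = 1 + C(22) + C(21) = 1 + 57313 + 35421 = 92735

92735


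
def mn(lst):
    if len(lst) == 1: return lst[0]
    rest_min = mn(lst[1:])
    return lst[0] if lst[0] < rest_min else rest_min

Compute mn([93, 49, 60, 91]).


mn([93, 49, 60, 91]): compare 93 with mn([49, 60, 91])
mn([49, 60, 91]): compare 49 with mn([60, 91])
mn([60, 91]): compare 60 with mn([91])
mn([91]) = 91  (base case)
Compare 60 with 91 -> 60
Compare 49 with 60 -> 49
Compare 93 with 49 -> 49

49


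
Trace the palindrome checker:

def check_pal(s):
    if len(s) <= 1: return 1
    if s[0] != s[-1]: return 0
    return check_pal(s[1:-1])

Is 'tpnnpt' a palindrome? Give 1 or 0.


check_pal('tpnnpt'): s[0]='t' == s[-1]='t' -> check check_pal('pnnp')
check_pal('pnnp'): s[0]='p' == s[-1]='p' -> check check_pal('nn')
check_pal('nn'): s[0]='n' == s[-1]='n' -> check check_pal('')
check_pal(''): len <= 1 -> return 1  (base case)
Result: 1 (palindrome)

1


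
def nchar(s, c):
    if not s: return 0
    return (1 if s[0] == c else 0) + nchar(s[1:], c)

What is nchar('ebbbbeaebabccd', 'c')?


s[0]='e' != 'c' -> 0
s[0]='b' != 'c' -> 0
s[0]='b' != 'c' -> 0
s[0]='b' != 'c' -> 0
s[0]='b' != 'c' -> 0
s[0]='e' != 'c' -> 0
s[0]='a' != 'c' -> 0
s[0]='e' != 'c' -> 0
s[0]='b' != 'c' -> 0
s[0]='a' != 'c' -> 0
s[0]='b' != 'c' -> 0
s[0]='c' == 'c' -> 1
s[0]='c' == 'c' -> 1
s[0]='d' != 'c' -> 0
Sum: 0 + 0 + 0 + 0 + 0 + 0 + 0 + 0 + 0 + 0 + 0 + 1 + 1 + 0 = 2

2


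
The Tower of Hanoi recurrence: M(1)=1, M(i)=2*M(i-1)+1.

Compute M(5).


M(5) = 2 * M(4) + 1
M(4) = 2 * M(3) + 1
M(3) = 2 * M(2) + 1
M(2) = 2 * M(1) + 1
M(1) = 1  (base case)
M(2) = 2 * 1 + 1 = 3
M(3) = 2 * 3 + 1 = 7
M(4) = 2 * 7 + 1 = 15
M(5) = 2 * 15 + 1 = 31

31


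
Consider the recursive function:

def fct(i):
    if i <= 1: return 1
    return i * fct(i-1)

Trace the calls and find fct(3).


fct(3)
= 3 * fct(2)
= 3 * 2 * fct(1)
= 3 * 2 * 1
= 6

6


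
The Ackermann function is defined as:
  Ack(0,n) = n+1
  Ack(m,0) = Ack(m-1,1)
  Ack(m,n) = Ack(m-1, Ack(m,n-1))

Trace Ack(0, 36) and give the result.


Ack(0, 36) = 37
Result: Ack(0, 36) = 37

37


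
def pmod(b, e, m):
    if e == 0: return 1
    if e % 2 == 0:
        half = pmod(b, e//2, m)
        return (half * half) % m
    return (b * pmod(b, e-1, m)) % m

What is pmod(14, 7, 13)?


pmod(14, 7, 13): e is odd, compute pmod(14, 6, 13)
  pmod(14, 6, 13): e is even, compute pmod(14, 3, 13)
    pmod(14, 3, 13): e is odd, compute pmod(14, 2, 13)
      pmod(14, 2, 13): e is even, compute pmod(14, 1, 13)
        pmod(14, 1, 13): e is odd, compute pmod(14, 0, 13)
          pmod(14, 0, 13) = 1
        (14 * 1) % 13 = 1
      half=1, (1*1) % 13 = 1
    (14 * 1) % 13 = 1
  half=1, (1*1) % 13 = 1
(14 * 1) % 13 = 1

1


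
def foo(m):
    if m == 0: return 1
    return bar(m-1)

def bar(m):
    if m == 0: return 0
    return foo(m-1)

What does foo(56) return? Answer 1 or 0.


foo(56) = bar(55)
bar(55) = foo(54)
foo(54) = bar(53)
bar(53) = foo(52)
foo(52) = bar(51)
bar(51) = foo(50)
foo(50) = bar(49)
bar(49) = foo(48)
foo(48) = bar(47)
bar(47) = foo(46)
foo(46) = bar(45)
bar(45) = foo(44)
foo(44) = bar(43)
bar(43) = foo(42)
foo(42) = bar(41)
bar(41) = foo(40)
foo(40) = bar(39)
bar(39) = foo(38)
foo(38) = bar(37)
bar(37) = foo(36)
foo(36) = bar(35)
bar(35) = foo(34)
foo(34) = bar(33)
bar(33) = foo(32)
foo(32) = bar(31)
bar(31) = foo(30)
foo(30) = bar(29)
bar(29) = foo(28)
foo(28) = bar(27)
bar(27) = foo(26)
foo(26) = bar(25)
bar(25) = foo(24)
foo(24) = bar(23)
bar(23) = foo(22)
foo(22) = bar(21)
bar(21) = foo(20)
foo(20) = bar(19)
bar(19) = foo(18)
foo(18) = bar(17)
bar(17) = foo(16)
foo(16) = bar(15)
bar(15) = foo(14)
foo(14) = bar(13)
bar(13) = foo(12)
foo(12) = bar(11)
bar(11) = foo(10)
foo(10) = bar(9)
bar(9) = foo(8)
foo(8) = bar(7)
bar(7) = foo(6)
foo(6) = bar(5)
bar(5) = foo(4)
foo(4) = bar(3)
bar(3) = foo(2)
foo(2) = bar(1)
bar(1) = foo(0)
foo(0) = 1  (base case)
Result: 1

1


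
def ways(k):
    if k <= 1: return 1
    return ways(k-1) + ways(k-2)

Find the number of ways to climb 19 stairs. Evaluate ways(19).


Building up from base cases:
ways(0) = 1
ways(1) = 1
ways(2) = ways(1) + ways(0) = 1 + 1 = 2
ways(3) = ways(2) + ways(1) = 2 + 1 = 3
ways(4) = ways(3) + ways(2) = 3 + 2 = 5
ways(5) = ways(4) + ways(3) = 5 + 3 = 8
ways(6) = ways(5) + ways(4) = 8 + 5 = 13
ways(7) = ways(6) + ways(5) = 13 + 8 = 21
ways(8) = ways(7) + ways(6) = 21 + 13 = 34
ways(9) = ways(8) + ways(7) = 34 + 21 = 55
ways(10) = ways(9) + ways(8) = 55 + 34 = 89
ways(11) = ways(10) + ways(9) = 89 + 55 = 144
ways(12) = ways(11) + ways(10) = 144 + 89 = 233
ways(13) = ways(12) + ways(11) = 233 + 144 = 377
ways(14) = ways(13) + ways(12) = 377 + 233 = 610
ways(15) = ways(14) + ways(13) = 610 + 377 = 987
ways(16) = ways(15) + ways(14) = 987 + 610 = 1597
ways(17) = ways(16) + ways(15) = 1597 + 987 = 2584
ways(18) = ways(17) + ways(16) = 2584 + 1597 = 4181
ways(19) = ways(18) + ways(17) = 4181 + 2584 = 6765

6765


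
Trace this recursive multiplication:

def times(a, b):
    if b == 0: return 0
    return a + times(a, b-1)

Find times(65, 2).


times(65, 2) = 65 + times(65, 1)
times(65, 1) = 65 + times(65, 0)
times(65, 0) = 0  (base case)
Total: 65 + 65 + 0 = 130

130


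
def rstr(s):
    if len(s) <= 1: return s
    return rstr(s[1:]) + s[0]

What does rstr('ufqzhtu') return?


rstr('ufqzhtu') = rstr('fqzhtu') + 'u'
rstr('fqzhtu') = rstr('qzhtu') + 'f'
rstr('qzhtu') = rstr('zhtu') + 'q'
rstr('zhtu') = rstr('htu') + 'z'
rstr('htu') = rstr('tu') + 'h'
rstr('tu') = rstr('u') + 't'
rstr('u') = 'u'  (base case)
Concatenating: 'u' + 't' + 'h' + 'z' + 'q' + 'f' + 'u' = 'uthzqfu'

uthzqfu


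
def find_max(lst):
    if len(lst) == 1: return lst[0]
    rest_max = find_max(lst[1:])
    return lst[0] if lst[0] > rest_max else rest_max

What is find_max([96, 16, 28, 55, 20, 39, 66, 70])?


find_max([96, 16, 28, 55, 20, 39, 66, 70]): compare 96 with find_max([16, 28, 55, 20, 39, 66, 70])
find_max([16, 28, 55, 20, 39, 66, 70]): compare 16 with find_max([28, 55, 20, 39, 66, 70])
find_max([28, 55, 20, 39, 66, 70]): compare 28 with find_max([55, 20, 39, 66, 70])
find_max([55, 20, 39, 66, 70]): compare 55 with find_max([20, 39, 66, 70])
find_max([20, 39, 66, 70]): compare 20 with find_max([39, 66, 70])
find_max([39, 66, 70]): compare 39 with find_max([66, 70])
find_max([66, 70]): compare 66 with find_max([70])
find_max([70]) = 70  (base case)
Compare 66 with 70 -> 70
Compare 39 with 70 -> 70
Compare 20 with 70 -> 70
Compare 55 with 70 -> 70
Compare 28 with 70 -> 70
Compare 16 with 70 -> 70
Compare 96 with 70 -> 96

96


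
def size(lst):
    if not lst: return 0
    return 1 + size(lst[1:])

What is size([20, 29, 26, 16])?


size([20, 29, 26, 16]) = 1 + size([29, 26, 16])
size([29, 26, 16]) = 1 + size([26, 16])
size([26, 16]) = 1 + size([16])
size([16]) = 1 + size([])
size([]) = 0  (base case)
Unwinding: 1 + 1 + 1 + 1 + 0 = 4

4


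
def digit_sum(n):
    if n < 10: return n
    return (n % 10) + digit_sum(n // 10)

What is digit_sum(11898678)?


digit_sum(11898678) = 8 + digit_sum(1189867)
digit_sum(1189867) = 7 + digit_sum(118986)
digit_sum(118986) = 6 + digit_sum(11898)
digit_sum(11898) = 8 + digit_sum(1189)
digit_sum(1189) = 9 + digit_sum(118)
digit_sum(118) = 8 + digit_sum(11)
digit_sum(11) = 1 + digit_sum(1)
digit_sum(1) = 1  (base case)
Total: 8 + 7 + 6 + 8 + 9 + 8 + 1 + 1 = 48

48


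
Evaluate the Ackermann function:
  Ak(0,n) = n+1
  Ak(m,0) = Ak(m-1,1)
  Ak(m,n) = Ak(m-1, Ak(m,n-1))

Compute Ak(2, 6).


Ak(2, 6) = Ak(1, Ak(2, 5))
  Ak(2, 5) = Ak(1, Ak(2, 4))
    Ak(2, 4) = Ak(1, Ak(2, 3))
      Ak(2, 3) = Ak(1, Ak(2, 2))
        Ak(2, 2) = Ak(1, Ak(2, 1))
          Ak(2, 1) = Ak(1, Ak(2, 0))
          Ak(2, 0) = Ak(1, 1)
          Ak(1, 1) = Ak(0, Ak(1, 0))
          Ak(1, 0) = Ak(0, 1)
          Ak(0, 1) = 2
            = Ak(0, 2)
          Ak(0, 2) = 3
            = Ak(1, 3)
          Ak(1, 3) = Ak(0, Ak(1, 2))
          Ak(1, 2) = Ak(0, Ak(1, 1))
          Ak(1, 1) = Ak(0, Ak(1, 0))
          Ak(1, 0) = Ak(0, 1)
          Ak(0, 1) = 2
            = Ak(0, 2)
          Ak(0, 2) = 3
            = Ak(0, 3)
          Ak(0, 3) = 4
            = Ak(0, 4)
          Ak(0, 4) = 5
          = Ak(1, 5)
... (trace truncated)
Result: Ak(2, 6) = 15

15


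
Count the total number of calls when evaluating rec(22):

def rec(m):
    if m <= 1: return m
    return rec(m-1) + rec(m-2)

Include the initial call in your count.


Let C(n) = total calls for rec(n)
C(0) = 1, C(1) = 1
C(2) = 1 + C(1) + C(0) = 1 + 1 + 1 = 3
C(3) = 1 + C(2) + C(1) = 1 + 3 + 1 = 5
C(4) = 1 + C(3) + C(2) = 1 + 5 + 3 = 9
C(5) = 1 + C(4) + C(3) = 1 + 9 + 5 = 15
C(6) = 1 + C(5) + C(4) = 1 + 15 + 9 = 25
C(7) = 1 + C(6) + C(5) = 1 + 25 + 15 = 41
C(8) = 1 + C(7) + C(6) = 1 + 41 + 25 = 67
C(9) = 1 + C(8) + C(7) = 1 + 67 + 41 = 109
C(10) = 1 + C(9) + C(8) = 1 + 109 + 67 = 177
C(11) = 1 + C(10) + C(9) = 1 + 177 + 109 = 287
C(12) = 1 + C(11) + C(10) = 1 + 287 + 177 = 465
C(13) = 1 + C(12) + C(11) = 1 + 465 + 287 = 753
C(14) = 1 + C(13) + C(12) = 1 + 753 + 465 = 1219
C(15) = 1 + C(14) + C(13) = 1 + 1219 + 753 = 1973
C(16) = 1 + C(15) + C(14) = 1 + 1973 + 1219 = 3193
C(17) = 1 + C(16) + C(15) = 1 + 3193 + 1973 = 5167
C(18) = 1 + C(17) + C(16) = 1 + 5167 + 3193 = 8361
C(19) = 1 + C(18) + C(17) = 1 + 8361 + 5167 = 13529
C(20) = 1 + C(19) + C(18) = 1 + 13529 + 8361 = 21891
C(21) = 1 + C(20) + C(19) = 1 + 21891 + 13529 = 35421
C(22) = 1 + C(21) + C(20) = 1 + 35421 + 21891 = 57313

57313


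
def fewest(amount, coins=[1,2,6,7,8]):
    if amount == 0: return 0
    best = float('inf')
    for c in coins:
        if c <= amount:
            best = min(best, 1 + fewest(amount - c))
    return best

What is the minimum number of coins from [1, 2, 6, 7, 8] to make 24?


Building up with DP:
fewest(0) = 0
fewest(1) = min(1+fewest(0)=1+0=1) = 1
fewest(2) = min(1+fewest(1)=1+1=2, 1+fewest(0)=1+0=1) = 1
fewest(3) = min(1+fewest(2)=1+1=2, 1+fewest(1)=1+1=2) = 2
fewest(4) = min(1+fewest(3)=1+2=3, 1+fewest(2)=1+1=2) = 2
fewest(5) = min(1+fewest(4)=1+2=3, 1+fewest(3)=1+2=3) = 3
fewest(6) = min(1+fewest(5)=1+3=4, 1+fewest(4)=1+2=3, 1+fewest(0)=1+0=1) = 1
fewest(7) = min(1+fewest(6)=1+1=2, 1+fewest(5)=1+3=4, 1+fewest(1)=1+1=2, 1+fewest(0)=1+0=1) = 1
fewest(8) = min(1+fewest(7)=1+1=2, 1+fewest(6)=1+1=2, 1+fewest(2)=1+1=2, 1+fewest(1)=1+1=2, 1+fewest(0)=1+0=1) = 1
fewest(9) = min(1+fewest(8)=1+1=2, 1+fewest(7)=1+1=2, 1+fewest(3)=1+2=3, 1+fewest(2)=1+1=2, 1+fewest(1)=1+1=2) = 2
fewest(10) = min(1+fewest(9)=1+2=3, 1+fewest(8)=1+1=2, 1+fewest(4)=1+2=3, 1+fewest(3)=1+2=3, 1+fewest(2)=1+1=2) = 2
fewest(11) = min(1+fewest(10)=1+2=3, 1+fewest(9)=1+2=3, 1+fewest(5)=1+3=4, 1+fewest(4)=1+2=3, 1+fewest(3)=1+2=3) = 3
fewest(12) = min(1+fewest(11)=1+3=4, 1+fewest(10)=1+2=3, 1+fewest(6)=1+1=2, 1+fewest(5)=1+3=4, 1+fewest(4)=1+2=3) = 2
fewest(13) = min(1+fewest(12)=1+2=3, 1+fewest(11)=1+3=4, 1+fewest(7)=1+1=2, 1+fewest(6)=1+1=2, 1+fewest(5)=1+3=4) = 2
fewest(14) = min(1+fewest(13)=1+2=3, 1+fewest(12)=1+2=3, 1+fewest(8)=1+1=2, 1+fewest(7)=1+1=2, 1+fewest(6)=1+1=2) = 2
fewest(15) = min(1+fewest(14)=1+2=3, 1+fewest(13)=1+2=3, 1+fewest(9)=1+2=3, 1+fewest(8)=1+1=2, 1+fewest(7)=1+1=2) = 2
fewest(16) = min(1+fewest(15)=1+2=3, 1+fewest(14)=1+2=3, 1+fewest(10)=1+2=3, 1+fewest(9)=1+2=3, 1+fewest(8)=1+1=2) = 2
fewest(17) = min(1+fewest(16)=1+2=3, 1+fewest(15)=1+2=3, 1+fewest(11)=1+3=4, 1+fewest(10)=1+2=3, 1+fewest(9)=1+2=3) = 3
fewest(18) = min(1+fewest(17)=1+3=4, 1+fewest(16)=1+2=3, 1+fewest(12)=1+2=3, 1+fewest(11)=1+3=4, 1+fewest(10)=1+2=3) = 3
fewest(19) = min(1+fewest(18)=1+3=4, 1+fewest(17)=1+3=4, 1+fewest(13)=1+2=3, 1+fewest(12)=1+2=3, 1+fewest(11)=1+3=4) = 3
fewest(20) = min(1+fewest(19)=1+3=4, 1+fewest(18)=1+3=4, 1+fewest(14)=1+2=3, 1+fewest(13)=1+2=3, 1+fewest(12)=1+2=3) = 3
fewest(21) = min(1+fewest(20)=1+3=4, 1+fewest(19)=1+3=4, 1+fewest(15)=1+2=3, 1+fewest(14)=1+2=3, 1+fewest(13)=1+2=3) = 3
fewest(22) = min(1+fewest(21)=1+3=4, 1+fewest(20)=1+3=4, 1+fewest(16)=1+2=3, 1+fewest(15)=1+2=3, 1+fewest(14)=1+2=3) = 3
fewest(23) = min(1+fewest(22)=1+3=4, 1+fewest(21)=1+3=4, 1+fewest(17)=1+3=4, 1+fewest(16)=1+2=3, 1+fewest(15)=1+2=3) = 3
fewest(24) = min(1+fewest(23)=1+3=4, 1+fewest(22)=1+3=4, 1+fewest(18)=1+3=4, 1+fewest(17)=1+3=4, 1+fewest(16)=1+2=3) = 3

3


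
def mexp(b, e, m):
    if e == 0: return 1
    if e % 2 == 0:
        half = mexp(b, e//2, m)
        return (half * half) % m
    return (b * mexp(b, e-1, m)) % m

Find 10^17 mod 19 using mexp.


mexp(10, 17, 19): e is odd, compute mexp(10, 16, 19)
  mexp(10, 16, 19): e is even, compute mexp(10, 8, 19)
    mexp(10, 8, 19): e is even, compute mexp(10, 4, 19)
      mexp(10, 4, 19): e is even, compute mexp(10, 2, 19)
        mexp(10, 2, 19): e is even, compute mexp(10, 1, 19)
          mexp(10, 1, 19): e is odd, compute mexp(10, 0, 19)
          mexp(10, 0, 19) = 1
          (10 * 1) % 19 = 10
        half=10, (10*10) % 19 = 5
      half=5, (5*5) % 19 = 6
    half=6, (6*6) % 19 = 17
  half=17, (17*17) % 19 = 4
(10 * 4) % 19 = 2

2


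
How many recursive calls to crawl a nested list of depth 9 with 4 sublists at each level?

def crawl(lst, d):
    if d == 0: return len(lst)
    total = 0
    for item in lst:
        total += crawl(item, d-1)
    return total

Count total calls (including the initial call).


At depth 0 (root): 1 call
At depth 1: each of 1 parents calls crawl on 4 children = 4 calls
At depth 2: each of 4 parents calls crawl on 4 children = 16 calls
At depth 3: each of 16 parents calls crawl on 4 children = 64 calls
At depth 4: each of 64 parents calls crawl on 4 children = 256 calls
At depth 5: each of 256 parents calls crawl on 4 children = 1024 calls
At depth 6: each of 1024 parents calls crawl on 4 children = 4096 calls
At depth 7: each of 4096 parents calls crawl on 4 children = 16384 calls
At depth 8: each of 16384 parents calls crawl on 4 children = 65536 calls
At depth 9: each of 65536 parents calls crawl on 4 children = 262144 calls
Total: 1 + 4 + 16 + 64 + 256 + 1024 + 4096 + 16384 + 65536 + 262144 = 349525

349525


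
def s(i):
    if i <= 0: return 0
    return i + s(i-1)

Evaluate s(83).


s(83)
= 83 + 82 + 81 + 80 + 79 + 78 + 77 + 76 + 75 + 74 + 73 + 72 + 71 + 70 + 69 + 68 + 67 + 66 + 65 + 64 + 63 + 62 + 61 + 60 + 59 + 58 + 57 + 56 + 55 + 54 + 53 + 52 + 51 + 50 + 49 + 48 + 47 + 46 + 45 + 44 + 43 + 42 + 41 + 40 + 39 + 38 + 37 + 36 + 35 + 34 + 33 + 32 + 31 + 30 + 29 + 28 + 27 + 26 + 25 + 24 + 23 + 22 + 21 + 20 + 19 + 18 + 17 + 16 + 15 + 14 + 13 + 12 + 11 + 10 + 9 + 8 + 7 + 6 + 5 + 4 + 3 + 2 + 1 + s(0)
= 83 + 82 + 81 + 80 + 79 + 78 + 77 + 76 + 75 + 74 + 73 + 72 + 71 + 70 + 69 + 68 + 67 + 66 + 65 + 64 + 63 + 62 + 61 + 60 + 59 + 58 + 57 + 56 + 55 + 54 + 53 + 52 + 51 + 50 + 49 + 48 + 47 + 46 + 45 + 44 + 43 + 42 + 41 + 40 + 39 + 38 + 37 + 36 + 35 + 34 + 33 + 32 + 31 + 30 + 29 + 28 + 27 + 26 + 25 + 24 + 23 + 22 + 21 + 20 + 19 + 18 + 17 + 16 + 15 + 14 + 13 + 12 + 11 + 10 + 9 + 8 + 7 + 6 + 5 + 4 + 3 + 2 + 1 + 0
= 3486

3486


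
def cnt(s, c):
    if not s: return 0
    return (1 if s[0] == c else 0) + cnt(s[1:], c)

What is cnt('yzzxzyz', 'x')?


s[0]='y' != 'x' -> 0
s[0]='z' != 'x' -> 0
s[0]='z' != 'x' -> 0
s[0]='x' == 'x' -> 1
s[0]='z' != 'x' -> 0
s[0]='y' != 'x' -> 0
s[0]='z' != 'x' -> 0
Sum: 0 + 0 + 0 + 1 + 0 + 0 + 0 = 1

1


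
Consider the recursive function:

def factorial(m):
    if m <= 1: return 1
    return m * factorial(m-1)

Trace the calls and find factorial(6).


factorial(6)
= 6 * factorial(5)
= 6 * 5 * factorial(4)
= 6 * 5 * 4 * factorial(3)
= 6 * 5 * 4 * 3 * factorial(2)
= 6 * 5 * 4 * 3 * 2 * factorial(1)
= 6 * 5 * 4 * 3 * 2 * 1
= 720

720


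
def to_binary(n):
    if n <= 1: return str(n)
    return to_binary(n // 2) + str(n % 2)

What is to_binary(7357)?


to_binary(7357) = to_binary(3678) + '1'
to_binary(3678) = to_binary(1839) + '0'
to_binary(1839) = to_binary(919) + '1'
to_binary(919) = to_binary(459) + '1'
to_binary(459) = to_binary(229) + '1'
to_binary(229) = to_binary(114) + '1'
to_binary(114) = to_binary(57) + '0'
to_binary(57) = to_binary(28) + '1'
to_binary(28) = to_binary(14) + '0'
to_binary(14) = to_binary(7) + '0'
to_binary(7) = to_binary(3) + '1'
to_binary(3) = to_binary(1) + '1'
to_binary(1) = '1'  (base case)
Concatenating: '1' + '1' + '1' + '0' + '0' + '1' + '0' + '1' + '1' + '1' + '1' + '0' + '1' = '1110010111101'

1110010111101


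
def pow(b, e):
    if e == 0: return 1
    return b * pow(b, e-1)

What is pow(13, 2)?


pow(13, 2)
= 13 * pow(13, 1)
= 13 * 13 * pow(13, 0)
= 13 * 13 * 1
= 169

169


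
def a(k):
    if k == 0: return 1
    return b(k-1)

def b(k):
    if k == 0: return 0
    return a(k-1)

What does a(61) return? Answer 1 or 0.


a(61) = b(60)
b(60) = a(59)
a(59) = b(58)
b(58) = a(57)
a(57) = b(56)
b(56) = a(55)
a(55) = b(54)
b(54) = a(53)
a(53) = b(52)
b(52) = a(51)
a(51) = b(50)
b(50) = a(49)
a(49) = b(48)
b(48) = a(47)
a(47) = b(46)
b(46) = a(45)
a(45) = b(44)
b(44) = a(43)
a(43) = b(42)
b(42) = a(41)
a(41) = b(40)
b(40) = a(39)
a(39) = b(38)
b(38) = a(37)
a(37) = b(36)
b(36) = a(35)
a(35) = b(34)
b(34) = a(33)
a(33) = b(32)
b(32) = a(31)
a(31) = b(30)
b(30) = a(29)
a(29) = b(28)
b(28) = a(27)
a(27) = b(26)
b(26) = a(25)
a(25) = b(24)
b(24) = a(23)
a(23) = b(22)
b(22) = a(21)
a(21) = b(20)
b(20) = a(19)
a(19) = b(18)
b(18) = a(17)
a(17) = b(16)
b(16) = a(15)
a(15) = b(14)
b(14) = a(13)
a(13) = b(12)
b(12) = a(11)
a(11) = b(10)
b(10) = a(9)
a(9) = b(8)
b(8) = a(7)
a(7) = b(6)
b(6) = a(5)
a(5) = b(4)
b(4) = a(3)
a(3) = b(2)
b(2) = a(1)
a(1) = b(0)
b(0) = 0  (base case)
Result: 0

0


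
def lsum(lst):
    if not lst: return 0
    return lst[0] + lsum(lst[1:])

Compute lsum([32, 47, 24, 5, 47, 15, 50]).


lsum([32, 47, 24, 5, 47, 15, 50]) = 32 + lsum([47, 24, 5, 47, 15, 50])
lsum([47, 24, 5, 47, 15, 50]) = 47 + lsum([24, 5, 47, 15, 50])
lsum([24, 5, 47, 15, 50]) = 24 + lsum([5, 47, 15, 50])
lsum([5, 47, 15, 50]) = 5 + lsum([47, 15, 50])
lsum([47, 15, 50]) = 47 + lsum([15, 50])
lsum([15, 50]) = 15 + lsum([50])
lsum([50]) = 50 + lsum([])
lsum([]) = 0  (base case)
Total: 32 + 47 + 24 + 5 + 47 + 15 + 50 + 0 = 220

220


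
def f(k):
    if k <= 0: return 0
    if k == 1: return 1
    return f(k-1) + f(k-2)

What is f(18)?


Computing f(18) bottom-up:
f(0) = 0
f(1) = 1
f(2) = f(1) + f(0) = 1 + 0 = 1
f(3) = f(2) + f(1) = 1 + 1 = 2
f(4) = f(3) + f(2) = 2 + 1 = 3
f(5) = f(4) + f(3) = 3 + 2 = 5
f(6) = f(5) + f(4) = 5 + 3 = 8
f(7) = f(6) + f(5) = 8 + 5 = 13
f(8) = f(7) + f(6) = 13 + 8 = 21
f(9) = f(8) + f(7) = 21 + 13 = 34
f(10) = f(9) + f(8) = 34 + 21 = 55
f(11) = f(10) + f(9) = 55 + 34 = 89
f(12) = f(11) + f(10) = 89 + 55 = 144
f(13) = f(12) + f(11) = 144 + 89 = 233
f(14) = f(13) + f(12) = 233 + 144 = 377
f(15) = f(14) + f(13) = 377 + 233 = 610
f(16) = f(15) + f(14) = 610 + 377 = 987
f(17) = f(16) + f(15) = 987 + 610 = 1597
f(18) = f(17) + f(16) = 1597 + 987 = 2584

2584


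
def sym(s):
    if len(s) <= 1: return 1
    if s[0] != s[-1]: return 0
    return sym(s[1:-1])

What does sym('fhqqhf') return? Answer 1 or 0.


sym('fhqqhf'): s[0]='f' == s[-1]='f' -> check sym('hqqh')
sym('hqqh'): s[0]='h' == s[-1]='h' -> check sym('qq')
sym('qq'): s[0]='q' == s[-1]='q' -> check sym('')
sym(''): len <= 1 -> return 1  (base case)
Result: 1 (palindrome)

1


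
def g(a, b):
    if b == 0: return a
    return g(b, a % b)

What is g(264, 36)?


g(264, 36) = g(36, 12)
g(36, 12) = g(12, 0)
g(12, 0) = 12  (base case)

12


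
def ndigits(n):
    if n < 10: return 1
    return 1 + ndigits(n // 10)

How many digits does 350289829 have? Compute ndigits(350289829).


ndigits(350289829) = 1 + ndigits(35028982)
ndigits(35028982) = 1 + ndigits(3502898)
ndigits(3502898) = 1 + ndigits(350289)
ndigits(350289) = 1 + ndigits(35028)
ndigits(35028) = 1 + ndigits(3502)
ndigits(3502) = 1 + ndigits(350)
ndigits(350) = 1 + ndigits(35)
ndigits(35) = 1 + ndigits(3)
ndigits(3) = 1  (base case: 3 < 10)
Unwinding: 1 + 1 + 1 + 1 + 1 + 1 + 1 + 1 + 1 = 9

9


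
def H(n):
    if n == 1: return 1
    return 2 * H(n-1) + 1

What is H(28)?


H(28) = 2 * H(27) + 1
H(27) = 2 * H(26) + 1
H(26) = 2 * H(25) + 1
H(25) = 2 * H(24) + 1
H(24) = 2 * H(23) + 1
H(23) = 2 * H(22) + 1
H(22) = 2 * H(21) + 1
H(21) = 2 * H(20) + 1
H(20) = 2 * H(19) + 1
H(19) = 2 * H(18) + 1
H(18) = 2 * H(17) + 1
H(17) = 2 * H(16) + 1
H(16) = 2 * H(15) + 1
H(15) = 2 * H(14) + 1
H(14) = 2 * H(13) + 1
H(13) = 2 * H(12) + 1
H(12) = 2 * H(11) + 1
H(11) = 2 * H(10) + 1
H(10) = 2 * H(9) + 1
H(9) = 2 * H(8) + 1
H(8) = 2 * H(7) + 1
H(7) = 2 * H(6) + 1
H(6) = 2 * H(5) + 1
H(5) = 2 * H(4) + 1
H(4) = 2 * H(3) + 1
H(3) = 2 * H(2) + 1
H(2) = 2 * H(1) + 1
H(1) = 1  (base case)
H(2) = 2 * 1 + 1 = 3
H(3) = 2 * 3 + 1 = 7
H(4) = 2 * 7 + 1 = 15
H(5) = 2 * 15 + 1 = 31
H(6) = 2 * 31 + 1 = 63
H(7) = 2 * 63 + 1 = 127
H(8) = 2 * 127 + 1 = 255
H(9) = 2 * 255 + 1 = 511
H(10) = 2 * 511 + 1 = 1023
H(11) = 2 * 1023 + 1 = 2047
H(12) = 2 * 2047 + 1 = 4095
H(13) = 2 * 4095 + 1 = 8191
H(14) = 2 * 8191 + 1 = 16383
H(15) = 2 * 16383 + 1 = 32767
H(16) = 2 * 32767 + 1 = 65535
H(17) = 2 * 65535 + 1 = 131071
H(18) = 2 * 131071 + 1 = 262143
H(19) = 2 * 262143 + 1 = 524287
H(20) = 2 * 524287 + 1 = 1048575
H(21) = 2 * 1048575 + 1 = 2097151
H(22) = 2 * 2097151 + 1 = 4194303
H(23) = 2 * 4194303 + 1 = 8388607
H(24) = 2 * 8388607 + 1 = 16777215
H(25) = 2 * 16777215 + 1 = 33554431
H(26) = 2 * 33554431 + 1 = 67108863
H(27) = 2 * 67108863 + 1 = 134217727
H(28) = 2 * 134217727 + 1 = 268435455

268435455


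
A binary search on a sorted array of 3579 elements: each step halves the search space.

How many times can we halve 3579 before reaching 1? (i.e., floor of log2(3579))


3579 / 2 = 1789
1789 / 2 = 894
894 / 2 = 447
447 / 2 = 223
223 / 2 = 111
111 / 2 = 55
55 / 2 = 27
27 / 2 = 13
13 / 2 = 6
6 / 2 = 3
3 / 2 = 1
Reached 1 after 11 halvings

11


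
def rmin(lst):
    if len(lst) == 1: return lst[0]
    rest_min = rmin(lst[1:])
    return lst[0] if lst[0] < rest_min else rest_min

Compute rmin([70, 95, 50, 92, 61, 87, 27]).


rmin([70, 95, 50, 92, 61, 87, 27]): compare 70 with rmin([95, 50, 92, 61, 87, 27])
rmin([95, 50, 92, 61, 87, 27]): compare 95 with rmin([50, 92, 61, 87, 27])
rmin([50, 92, 61, 87, 27]): compare 50 with rmin([92, 61, 87, 27])
rmin([92, 61, 87, 27]): compare 92 with rmin([61, 87, 27])
rmin([61, 87, 27]): compare 61 with rmin([87, 27])
rmin([87, 27]): compare 87 with rmin([27])
rmin([27]) = 27  (base case)
Compare 87 with 27 -> 27
Compare 61 with 27 -> 27
Compare 92 with 27 -> 27
Compare 50 with 27 -> 27
Compare 95 with 27 -> 27
Compare 70 with 27 -> 27

27


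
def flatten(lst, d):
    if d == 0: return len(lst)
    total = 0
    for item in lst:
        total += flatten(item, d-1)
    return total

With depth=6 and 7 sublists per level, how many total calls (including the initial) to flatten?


At depth 0 (root): 1 call
At depth 1: each of 1 parents calls flatten on 7 children = 7 calls
At depth 2: each of 7 parents calls flatten on 7 children = 49 calls
At depth 3: each of 49 parents calls flatten on 7 children = 343 calls
At depth 4: each of 343 parents calls flatten on 7 children = 2401 calls
At depth 5: each of 2401 parents calls flatten on 7 children = 16807 calls
At depth 6: each of 16807 parents calls flatten on 7 children = 117649 calls
Total: 1 + 7 + 49 + 343 + 2401 + 16807 + 117649 = 137257

137257


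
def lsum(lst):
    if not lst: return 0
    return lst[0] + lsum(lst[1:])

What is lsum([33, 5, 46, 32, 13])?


lsum([33, 5, 46, 32, 13]) = 33 + lsum([5, 46, 32, 13])
lsum([5, 46, 32, 13]) = 5 + lsum([46, 32, 13])
lsum([46, 32, 13]) = 46 + lsum([32, 13])
lsum([32, 13]) = 32 + lsum([13])
lsum([13]) = 13 + lsum([])
lsum([]) = 0  (base case)
Total: 33 + 5 + 46 + 32 + 13 + 0 = 129

129


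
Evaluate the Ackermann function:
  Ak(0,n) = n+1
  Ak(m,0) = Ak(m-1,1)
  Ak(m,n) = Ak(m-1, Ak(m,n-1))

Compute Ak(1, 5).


Ak(1, 5) = Ak(0, Ak(1, 4))
  Ak(1, 4) = Ak(0, Ak(1, 3))
    Ak(1, 3) = Ak(0, Ak(1, 2))
      Ak(1, 2) = Ak(0, Ak(1, 1))
        Ak(1, 1) = Ak(0, Ak(1, 0))
          Ak(1, 0) = Ak(0, 1)
          Ak(0, 1) = 2
          = Ak(0, 2)
          Ak(0, 2) = 3
        = Ak(0, 3)
        Ak(0, 3) = 4
      = Ak(0, 4)
      Ak(0, 4) = 5
    = Ak(0, 5)
    Ak(0, 5) = 6
  = Ak(0, 6)
  Ak(0, 6) = 7
Result: Ak(1, 5) = 7

7


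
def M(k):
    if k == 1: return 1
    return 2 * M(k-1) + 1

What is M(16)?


M(16) = 2 * M(15) + 1
M(15) = 2 * M(14) + 1
M(14) = 2 * M(13) + 1
M(13) = 2 * M(12) + 1
M(12) = 2 * M(11) + 1
M(11) = 2 * M(10) + 1
M(10) = 2 * M(9) + 1
M(9) = 2 * M(8) + 1
M(8) = 2 * M(7) + 1
M(7) = 2 * M(6) + 1
M(6) = 2 * M(5) + 1
M(5) = 2 * M(4) + 1
M(4) = 2 * M(3) + 1
M(3) = 2 * M(2) + 1
M(2) = 2 * M(1) + 1
M(1) = 1  (base case)
M(2) = 2 * 1 + 1 = 3
M(3) = 2 * 3 + 1 = 7
M(4) = 2 * 7 + 1 = 15
M(5) = 2 * 15 + 1 = 31
M(6) = 2 * 31 + 1 = 63
M(7) = 2 * 63 + 1 = 127
M(8) = 2 * 127 + 1 = 255
M(9) = 2 * 255 + 1 = 511
M(10) = 2 * 511 + 1 = 1023
M(11) = 2 * 1023 + 1 = 2047
M(12) = 2 * 2047 + 1 = 4095
M(13) = 2 * 4095 + 1 = 8191
M(14) = 2 * 8191 + 1 = 16383
M(15) = 2 * 16383 + 1 = 32767
M(16) = 2 * 32767 + 1 = 65535

65535


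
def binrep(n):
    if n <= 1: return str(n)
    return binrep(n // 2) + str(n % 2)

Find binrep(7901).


binrep(7901) = binrep(3950) + '1'
binrep(3950) = binrep(1975) + '0'
binrep(1975) = binrep(987) + '1'
binrep(987) = binrep(493) + '1'
binrep(493) = binrep(246) + '1'
binrep(246) = binrep(123) + '0'
binrep(123) = binrep(61) + '1'
binrep(61) = binrep(30) + '1'
binrep(30) = binrep(15) + '0'
binrep(15) = binrep(7) + '1'
binrep(7) = binrep(3) + '1'
binrep(3) = binrep(1) + '1'
binrep(1) = '1'  (base case)
Concatenating: '1' + '1' + '1' + '1' + '0' + '1' + '1' + '0' + '1' + '1' + '1' + '0' + '1' = '1111011011101'

1111011011101


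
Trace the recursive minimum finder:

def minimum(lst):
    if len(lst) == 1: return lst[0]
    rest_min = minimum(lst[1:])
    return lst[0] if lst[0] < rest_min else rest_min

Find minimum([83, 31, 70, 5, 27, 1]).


minimum([83, 31, 70, 5, 27, 1]): compare 83 with minimum([31, 70, 5, 27, 1])
minimum([31, 70, 5, 27, 1]): compare 31 with minimum([70, 5, 27, 1])
minimum([70, 5, 27, 1]): compare 70 with minimum([5, 27, 1])
minimum([5, 27, 1]): compare 5 with minimum([27, 1])
minimum([27, 1]): compare 27 with minimum([1])
minimum([1]) = 1  (base case)
Compare 27 with 1 -> 1
Compare 5 with 1 -> 1
Compare 70 with 1 -> 1
Compare 31 with 1 -> 1
Compare 83 with 1 -> 1

1


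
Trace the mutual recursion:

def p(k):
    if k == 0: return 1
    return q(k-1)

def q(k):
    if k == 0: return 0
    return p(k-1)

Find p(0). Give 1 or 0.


p(0) = 1  (base case)
Result: 1

1


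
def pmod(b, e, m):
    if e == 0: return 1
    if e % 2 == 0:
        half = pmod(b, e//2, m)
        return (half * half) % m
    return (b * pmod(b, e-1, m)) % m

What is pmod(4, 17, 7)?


pmod(4, 17, 7): e is odd, compute pmod(4, 16, 7)
  pmod(4, 16, 7): e is even, compute pmod(4, 8, 7)
    pmod(4, 8, 7): e is even, compute pmod(4, 4, 7)
      pmod(4, 4, 7): e is even, compute pmod(4, 2, 7)
        pmod(4, 2, 7): e is even, compute pmod(4, 1, 7)
          pmod(4, 1, 7): e is odd, compute pmod(4, 0, 7)
          pmod(4, 0, 7) = 1
          (4 * 1) % 7 = 4
        half=4, (4*4) % 7 = 2
      half=2, (2*2) % 7 = 4
    half=4, (4*4) % 7 = 2
  half=2, (2*2) % 7 = 4
(4 * 4) % 7 = 2

2


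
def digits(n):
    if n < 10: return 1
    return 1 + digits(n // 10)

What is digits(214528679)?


digits(214528679) = 1 + digits(21452867)
digits(21452867) = 1 + digits(2145286)
digits(2145286) = 1 + digits(214528)
digits(214528) = 1 + digits(21452)
digits(21452) = 1 + digits(2145)
digits(2145) = 1 + digits(214)
digits(214) = 1 + digits(21)
digits(21) = 1 + digits(2)
digits(2) = 1  (base case: 2 < 10)
Unwinding: 1 + 1 + 1 + 1 + 1 + 1 + 1 + 1 + 1 = 9

9


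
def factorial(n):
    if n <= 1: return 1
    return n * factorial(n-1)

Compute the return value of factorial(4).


factorial(4)
= 4 * factorial(3)
= 4 * 3 * factorial(2)
= 4 * 3 * 2 * factorial(1)
= 4 * 3 * 2 * 1
= 24

24


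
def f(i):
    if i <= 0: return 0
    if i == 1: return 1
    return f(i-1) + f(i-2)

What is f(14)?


Computing f(14) bottom-up:
f(0) = 0
f(1) = 1
f(2) = f(1) + f(0) = 1 + 0 = 1
f(3) = f(2) + f(1) = 1 + 1 = 2
f(4) = f(3) + f(2) = 2 + 1 = 3
f(5) = f(4) + f(3) = 3 + 2 = 5
f(6) = f(5) + f(4) = 5 + 3 = 8
f(7) = f(6) + f(5) = 8 + 5 = 13
f(8) = f(7) + f(6) = 13 + 8 = 21
f(9) = f(8) + f(7) = 21 + 13 = 34
f(10) = f(9) + f(8) = 34 + 21 = 55
f(11) = f(10) + f(9) = 55 + 34 = 89
f(12) = f(11) + f(10) = 89 + 55 = 144
f(13) = f(12) + f(11) = 144 + 89 = 233
f(14) = f(13) + f(12) = 233 + 144 = 377

377


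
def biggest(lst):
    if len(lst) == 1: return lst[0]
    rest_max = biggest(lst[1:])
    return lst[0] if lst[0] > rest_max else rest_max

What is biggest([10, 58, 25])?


biggest([10, 58, 25]): compare 10 with biggest([58, 25])
biggest([58, 25]): compare 58 with biggest([25])
biggest([25]) = 25  (base case)
Compare 58 with 25 -> 58
Compare 10 with 58 -> 58

58


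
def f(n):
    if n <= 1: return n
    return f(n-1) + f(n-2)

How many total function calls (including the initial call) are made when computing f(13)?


Let C(n) = total calls for f(n)
C(0) = 1, C(1) = 1
C(2) = 1 + C(1) + C(0) = 1 + 1 + 1 = 3
C(3) = 1 + C(2) + C(1) = 1 + 3 + 1 = 5
C(4) = 1 + C(3) + C(2) = 1 + 5 + 3 = 9
C(5) = 1 + C(4) + C(3) = 1 + 9 + 5 = 15
C(6) = 1 + C(5) + C(4) = 1 + 15 + 9 = 25
C(7) = 1 + C(6) + C(5) = 1 + 25 + 15 = 41
C(8) = 1 + C(7) + C(6) = 1 + 41 + 25 = 67
C(9) = 1 + C(8) + C(7) = 1 + 67 + 41 = 109
C(10) = 1 + C(9) + C(8) = 1 + 109 + 67 = 177
C(11) = 1 + C(10) + C(9) = 1 + 177 + 109 = 287
C(12) = 1 + C(11) + C(10) = 1 + 287 + 177 = 465
C(13) = 1 + C(12) + C(11) = 1 + 465 + 287 = 753

753


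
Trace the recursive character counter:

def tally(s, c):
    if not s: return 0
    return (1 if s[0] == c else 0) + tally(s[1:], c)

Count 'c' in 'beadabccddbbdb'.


s[0]='b' != 'c' -> 0
s[0]='e' != 'c' -> 0
s[0]='a' != 'c' -> 0
s[0]='d' != 'c' -> 0
s[0]='a' != 'c' -> 0
s[0]='b' != 'c' -> 0
s[0]='c' == 'c' -> 1
s[0]='c' == 'c' -> 1
s[0]='d' != 'c' -> 0
s[0]='d' != 'c' -> 0
s[0]='b' != 'c' -> 0
s[0]='b' != 'c' -> 0
s[0]='d' != 'c' -> 0
s[0]='b' != 'c' -> 0
Sum: 0 + 0 + 0 + 0 + 0 + 0 + 1 + 1 + 0 + 0 + 0 + 0 + 0 + 0 = 2

2


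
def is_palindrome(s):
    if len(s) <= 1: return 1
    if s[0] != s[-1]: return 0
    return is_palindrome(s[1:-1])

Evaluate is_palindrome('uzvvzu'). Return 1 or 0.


is_palindrome('uzvvzu'): s[0]='u' == s[-1]='u' -> check is_palindrome('zvvz')
is_palindrome('zvvz'): s[0]='z' == s[-1]='z' -> check is_palindrome('vv')
is_palindrome('vv'): s[0]='v' == s[-1]='v' -> check is_palindrome('')
is_palindrome(''): len <= 1 -> return 1  (base case)
Result: 1 (palindrome)

1
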